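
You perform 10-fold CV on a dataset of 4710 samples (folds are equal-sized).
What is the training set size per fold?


Each validation fold has 4710/10 = 471 samples. Training set = 4710 - 471 = 4239.

4239


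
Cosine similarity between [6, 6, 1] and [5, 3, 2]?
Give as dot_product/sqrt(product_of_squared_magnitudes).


dot = 50. |a|^2 = 73, |b|^2 = 38. cos = 50/sqrt(2774).

50/sqrt(2774)


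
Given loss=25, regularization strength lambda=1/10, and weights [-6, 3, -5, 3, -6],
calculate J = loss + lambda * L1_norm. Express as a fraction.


L1 norm = sum(|w|) = 23. J = 25 + 1/10 * 23 = 273/10.

273/10


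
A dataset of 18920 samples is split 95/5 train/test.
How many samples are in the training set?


Test set = 18920 * 5% = 946. Training set = 18920 - 946 = 17974.

17974


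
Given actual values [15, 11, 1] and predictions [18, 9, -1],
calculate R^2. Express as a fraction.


Mean(y) = 9. SS_res = 17. SS_tot = 104. R^2 = 1 - 17/(104) = 87/104.

87/104


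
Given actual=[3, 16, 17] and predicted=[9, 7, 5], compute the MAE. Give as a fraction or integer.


MAE = (1/3) * (|3-9|=6 + |16-7|=9 + |17-5|=12). Sum = 27. MAE = 9.

9


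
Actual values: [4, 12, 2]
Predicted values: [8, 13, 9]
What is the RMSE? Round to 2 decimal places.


MSE = 22.0000. RMSE = sqrt(22.0000) = 4.69.

4.69


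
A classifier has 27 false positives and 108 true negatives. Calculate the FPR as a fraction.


FPR = FP / (FP + TN) = 27 / 135 = 1/5.

1/5


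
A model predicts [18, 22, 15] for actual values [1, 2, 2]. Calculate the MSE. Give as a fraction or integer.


MSE = (1/3) * ((1-18)^2=289 + (2-22)^2=400 + (2-15)^2=169). Sum = 858. MSE = 286.

286


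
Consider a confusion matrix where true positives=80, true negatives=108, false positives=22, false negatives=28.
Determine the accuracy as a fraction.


Accuracy = (TP + TN) / (TP + TN + FP + FN) = (80 + 108) / 238 = 94/119.

94/119


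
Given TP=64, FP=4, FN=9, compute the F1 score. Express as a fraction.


Precision = 64/68 = 16/17. Recall = 64/73 = 64/73. F1 = 2*P*R/(P+R) = 128/141.

128/141


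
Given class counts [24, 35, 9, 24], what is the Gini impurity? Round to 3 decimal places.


Total = 92. Proportions: 24/92, 35/92, 9/92, 24/92. sum(p_i^2) = 0.2904. Gini = 1 - 0.2904 = 0.7096, which rounds to 0.710.

0.710


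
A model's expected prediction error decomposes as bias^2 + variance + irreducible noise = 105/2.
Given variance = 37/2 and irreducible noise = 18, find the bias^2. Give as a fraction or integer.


Total error = bias^2 + variance + irreducible noise. So bias^2 = 105/2 - 37/2 - 18 = 16.

16


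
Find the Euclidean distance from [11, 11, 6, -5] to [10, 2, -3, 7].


d = sqrt(sum of squared differences). (11-10)^2=1, (11-2)^2=81, (6--3)^2=81, (-5-7)^2=144. Sum = 307.

sqrt(307)


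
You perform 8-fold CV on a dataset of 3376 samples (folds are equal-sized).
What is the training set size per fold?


Each validation fold has 3376/8 = 422 samples. Training set = 3376 - 422 = 2954.

2954


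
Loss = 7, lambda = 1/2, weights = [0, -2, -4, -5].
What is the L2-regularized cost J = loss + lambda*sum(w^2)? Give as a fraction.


L2 sq norm = sum(w^2) = 45. J = 7 + 1/2 * 45 = 59/2.

59/2


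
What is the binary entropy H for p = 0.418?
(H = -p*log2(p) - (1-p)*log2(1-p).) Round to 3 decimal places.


H = -0.418*log2(0.418) - 0.582*log2(0.582) = 0.981.

0.981


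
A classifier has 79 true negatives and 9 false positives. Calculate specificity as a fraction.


Specificity = TN / (TN + FP) = 79 / 88 = 79/88.

79/88


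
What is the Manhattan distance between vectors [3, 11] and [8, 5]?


d = sum of absolute differences: |3-8|=5 + |11-5|=6 = 11.

11


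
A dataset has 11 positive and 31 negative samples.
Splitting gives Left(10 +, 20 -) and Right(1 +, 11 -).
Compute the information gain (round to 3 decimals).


H(parent) = 0.8296. H(left) = 0.9183, H(right) = 0.4138. Weighted = (30/42)*0.9183 + (12/42)*0.4138 = 0.7742. IG = 0.8296 - 0.7742 = 0.0554, which rounds to 0.055.

0.055


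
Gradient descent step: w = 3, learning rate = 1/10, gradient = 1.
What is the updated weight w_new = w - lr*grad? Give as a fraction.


w_new = 3 - 1/10 * 1 = 3 - 1/10 = 29/10.

29/10


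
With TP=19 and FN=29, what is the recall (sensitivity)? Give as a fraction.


Recall = TP / (TP + FN) = 19 / 48 = 19/48.

19/48


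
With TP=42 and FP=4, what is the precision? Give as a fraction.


Precision = TP / (TP + FP) = 42 / 46 = 21/23.

21/23


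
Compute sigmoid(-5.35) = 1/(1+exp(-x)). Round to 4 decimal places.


sigma(-5.35) = 1/(1+e^(5.35)) = 1/(1+210.608298) = 1/211.608298 = 0.0047.

0.0047


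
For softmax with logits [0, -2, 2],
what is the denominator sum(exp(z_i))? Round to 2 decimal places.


Denom = e^0=1.0000 + e^-2=0.1353 + e^2=7.3891. Sum = 8.5244, which rounds to 8.52.

8.52


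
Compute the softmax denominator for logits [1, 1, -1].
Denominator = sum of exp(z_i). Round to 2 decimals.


Denom = e^1=2.7183 + e^1=2.7183 + e^-1=0.3679. Sum = 5.8045, which rounds to 5.80.

5.80


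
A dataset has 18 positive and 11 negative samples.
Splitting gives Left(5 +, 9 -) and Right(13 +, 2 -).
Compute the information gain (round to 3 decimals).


H(parent) = 0.9576. H(left) = 0.9403, H(right) = 0.5665. Weighted = (14/29)*0.9403 + (15/29)*0.5665 = 0.7470. IG = 0.9576 - 0.7470 = 0.2106, which rounds to 0.211.

0.211


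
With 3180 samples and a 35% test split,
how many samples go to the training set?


Test set = 3180 * 35% = 1113. Training set = 3180 - 1113 = 2067.

2067


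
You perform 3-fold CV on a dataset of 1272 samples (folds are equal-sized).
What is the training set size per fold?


Each validation fold has 1272/3 = 424 samples. Training set = 1272 - 424 = 848.

848


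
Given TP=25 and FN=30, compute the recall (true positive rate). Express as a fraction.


Recall = TP / (TP + FN) = 25 / 55 = 5/11.

5/11


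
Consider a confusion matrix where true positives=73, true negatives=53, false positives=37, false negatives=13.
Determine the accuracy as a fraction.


Accuracy = (TP + TN) / (TP + TN + FP + FN) = (73 + 53) / 176 = 63/88.

63/88


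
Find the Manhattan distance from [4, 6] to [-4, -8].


d = sum of absolute differences: |4--4|=8 + |6--8|=14 = 22.

22


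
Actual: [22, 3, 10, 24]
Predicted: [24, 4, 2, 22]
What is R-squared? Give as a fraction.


Mean(y) = 59/4. SS_res = 73. SS_tot = 1195/4. R^2 = 1 - 73/(1195/4) = 903/1195.

903/1195


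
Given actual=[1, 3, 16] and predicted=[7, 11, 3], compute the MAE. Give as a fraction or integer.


MAE = (1/3) * (|1-7|=6 + |3-11|=8 + |16-3|=13). Sum = 27. MAE = 9.

9


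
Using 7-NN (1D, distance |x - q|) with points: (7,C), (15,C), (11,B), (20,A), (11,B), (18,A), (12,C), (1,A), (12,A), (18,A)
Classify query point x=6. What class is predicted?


Distances: |7-6|=1, |15-6|=9, |11-6|=5, |20-6|=14, |11-6|=5, |18-6|=12, |12-6|=6, |1-6|=5, |12-6|=6, |18-6|=12. 7 nearest: (7,C), (1,A), (11,B), (11,B), (12,A), (12,C), (15,C). Counts: {'C': 3, 'A': 2, 'B': 2}. Majority class: C.

C


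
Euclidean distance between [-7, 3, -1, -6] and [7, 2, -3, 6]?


d = sqrt(sum of squared differences). (-7-7)^2=196, (3-2)^2=1, (-1--3)^2=4, (-6-6)^2=144. Sum = 345.

sqrt(345)


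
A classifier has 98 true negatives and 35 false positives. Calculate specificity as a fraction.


Specificity = TN / (TN + FP) = 98 / 133 = 14/19.

14/19


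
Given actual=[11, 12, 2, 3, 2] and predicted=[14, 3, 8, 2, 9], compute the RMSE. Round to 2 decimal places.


MSE = 35.2000. RMSE = sqrt(35.2000) = 5.93.

5.93


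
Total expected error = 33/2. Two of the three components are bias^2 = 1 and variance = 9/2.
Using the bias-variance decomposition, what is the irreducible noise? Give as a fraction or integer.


Total error = bias^2 + variance + irreducible noise. So irreducible noise = 33/2 - 1 - 9/2 = 11.

11


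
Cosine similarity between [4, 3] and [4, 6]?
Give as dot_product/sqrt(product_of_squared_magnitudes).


dot = 34. |a|^2 = 25, |b|^2 = 52. cos = 34/sqrt(1300).

34/sqrt(1300)


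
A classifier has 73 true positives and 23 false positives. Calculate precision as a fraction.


Precision = TP / (TP + FP) = 73 / 96 = 73/96.

73/96


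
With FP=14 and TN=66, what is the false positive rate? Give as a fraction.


FPR = FP / (FP + TN) = 14 / 80 = 7/40.

7/40


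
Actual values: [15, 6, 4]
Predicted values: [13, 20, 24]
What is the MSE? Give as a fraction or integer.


MSE = (1/3) * ((15-13)^2=4 + (6-20)^2=196 + (4-24)^2=400). Sum = 600. MSE = 200.

200


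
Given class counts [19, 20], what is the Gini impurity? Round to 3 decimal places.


Total = 39. Proportions: 19/39, 20/39. sum(p_i^2) = 0.5003. Gini = 1 - 0.5003 = 0.4997, which rounds to 0.500.

0.500


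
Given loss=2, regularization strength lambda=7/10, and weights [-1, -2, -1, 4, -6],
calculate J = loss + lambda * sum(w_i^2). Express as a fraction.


L2 sq norm = sum(w^2) = 58. J = 2 + 7/10 * 58 = 213/5.

213/5


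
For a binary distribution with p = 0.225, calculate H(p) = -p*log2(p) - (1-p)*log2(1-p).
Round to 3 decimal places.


H = -0.225*log2(0.225) - 0.775*log2(0.775) = 0.769.

0.769


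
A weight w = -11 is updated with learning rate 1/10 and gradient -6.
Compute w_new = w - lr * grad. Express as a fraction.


w_new = -11 - 1/10 * -6 = -11 - -3/5 = -52/5.

-52/5


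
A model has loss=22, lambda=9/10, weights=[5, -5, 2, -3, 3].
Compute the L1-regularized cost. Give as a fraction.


L1 norm = sum(|w|) = 18. J = 22 + 9/10 * 18 = 191/5.

191/5


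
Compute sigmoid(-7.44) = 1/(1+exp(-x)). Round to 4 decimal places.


sigma(-7.44) = 1/(1+e^(7.44)) = 1/(1+1702.750221) = 1/1703.750221 = 0.0006.

0.0006


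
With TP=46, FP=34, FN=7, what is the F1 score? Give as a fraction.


Precision = 46/80 = 23/40. Recall = 46/53 = 46/53. F1 = 2*P*R/(P+R) = 92/133.

92/133


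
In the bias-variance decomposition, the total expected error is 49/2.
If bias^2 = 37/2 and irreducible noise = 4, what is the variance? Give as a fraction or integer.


Total error = bias^2 + variance + irreducible noise. So variance = 49/2 - 37/2 - 4 = 2.

2


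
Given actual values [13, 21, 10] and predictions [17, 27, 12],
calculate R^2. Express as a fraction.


Mean(y) = 44/3. SS_res = 56. SS_tot = 194/3. R^2 = 1 - 56/(194/3) = 13/97.

13/97


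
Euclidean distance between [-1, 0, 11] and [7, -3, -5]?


d = sqrt(sum of squared differences). (-1-7)^2=64, (0--3)^2=9, (11--5)^2=256. Sum = 329.

sqrt(329)


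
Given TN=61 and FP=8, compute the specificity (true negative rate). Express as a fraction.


Specificity = TN / (TN + FP) = 61 / 69 = 61/69.

61/69


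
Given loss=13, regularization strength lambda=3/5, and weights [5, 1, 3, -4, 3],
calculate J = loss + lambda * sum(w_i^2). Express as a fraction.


L2 sq norm = sum(w^2) = 60. J = 13 + 3/5 * 60 = 49.

49


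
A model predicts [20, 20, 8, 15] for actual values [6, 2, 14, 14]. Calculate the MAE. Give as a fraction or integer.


MAE = (1/4) * (|6-20|=14 + |2-20|=18 + |14-8|=6 + |14-15|=1). Sum = 39. MAE = 39/4.

39/4


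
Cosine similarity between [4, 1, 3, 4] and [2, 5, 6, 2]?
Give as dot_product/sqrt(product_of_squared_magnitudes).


dot = 39. |a|^2 = 42, |b|^2 = 69. cos = 39/sqrt(2898).

39/sqrt(2898)


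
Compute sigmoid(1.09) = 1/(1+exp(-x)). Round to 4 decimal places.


sigma(1.09) = 1/(1+e^(-1.09)) = 1/(1+0.336216) = 1/1.336216 = 0.7484.

0.7484


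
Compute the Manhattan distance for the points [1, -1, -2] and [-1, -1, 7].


d = sum of absolute differences: |1--1|=2 + |-1--1|=0 + |-2-7|=9 = 11.

11


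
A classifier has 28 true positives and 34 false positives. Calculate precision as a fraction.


Precision = TP / (TP + FP) = 28 / 62 = 14/31.

14/31


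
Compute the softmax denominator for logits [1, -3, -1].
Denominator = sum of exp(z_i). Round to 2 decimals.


Denom = e^1=2.7183 + e^-3=0.0498 + e^-1=0.3679. Sum = 3.1360, which rounds to 3.14.

3.14


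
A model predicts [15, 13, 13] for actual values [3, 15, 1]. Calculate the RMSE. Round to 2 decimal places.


MSE = 97.3333. RMSE = sqrt(97.3333) = 9.87.

9.87


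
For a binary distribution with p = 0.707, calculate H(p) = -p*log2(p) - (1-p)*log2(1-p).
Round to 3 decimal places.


H = -0.707*log2(0.707) - 0.293*log2(0.293) = 0.873.

0.873


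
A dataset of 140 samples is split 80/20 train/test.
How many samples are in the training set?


Test set = 140 * 20% = 28. Training set = 140 - 28 = 112.

112


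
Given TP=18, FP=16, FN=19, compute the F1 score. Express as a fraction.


Precision = 18/34 = 9/17. Recall = 18/37 = 18/37. F1 = 2*P*R/(P+R) = 36/71.

36/71


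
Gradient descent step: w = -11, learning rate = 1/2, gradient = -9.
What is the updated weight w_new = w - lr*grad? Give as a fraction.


w_new = -11 - 1/2 * -9 = -11 - -9/2 = -13/2.

-13/2


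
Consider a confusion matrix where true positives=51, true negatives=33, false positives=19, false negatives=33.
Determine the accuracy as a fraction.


Accuracy = (TP + TN) / (TP + TN + FP + FN) = (51 + 33) / 136 = 21/34.

21/34


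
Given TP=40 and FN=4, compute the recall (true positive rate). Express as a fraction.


Recall = TP / (TP + FN) = 40 / 44 = 10/11.

10/11


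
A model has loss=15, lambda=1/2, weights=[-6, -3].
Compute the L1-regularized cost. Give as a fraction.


L1 norm = sum(|w|) = 9. J = 15 + 1/2 * 9 = 39/2.

39/2


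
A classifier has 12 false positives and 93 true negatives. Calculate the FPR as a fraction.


FPR = FP / (FP + TN) = 12 / 105 = 4/35.

4/35


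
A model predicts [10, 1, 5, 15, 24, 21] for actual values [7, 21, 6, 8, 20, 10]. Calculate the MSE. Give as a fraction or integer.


MSE = (1/6) * ((7-10)^2=9 + (21-1)^2=400 + (6-5)^2=1 + (8-15)^2=49 + (20-24)^2=16 + (10-21)^2=121). Sum = 596. MSE = 298/3.

298/3


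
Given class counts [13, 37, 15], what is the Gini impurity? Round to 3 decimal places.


Total = 65. Proportions: 13/65, 37/65, 15/65. sum(p_i^2) = 0.4173. Gini = 1 - 0.4173 = 0.5827, which rounds to 0.583.

0.583


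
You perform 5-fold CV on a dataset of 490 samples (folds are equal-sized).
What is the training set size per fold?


Each validation fold has 490/5 = 98 samples. Training set = 490 - 98 = 392.

392


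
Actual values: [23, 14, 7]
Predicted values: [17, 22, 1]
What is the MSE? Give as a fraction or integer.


MSE = (1/3) * ((23-17)^2=36 + (14-22)^2=64 + (7-1)^2=36). Sum = 136. MSE = 136/3.

136/3


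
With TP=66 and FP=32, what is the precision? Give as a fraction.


Precision = TP / (TP + FP) = 66 / 98 = 33/49.

33/49


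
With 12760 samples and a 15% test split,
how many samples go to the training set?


Test set = 12760 * 15% = 1914. Training set = 12760 - 1914 = 10846.

10846


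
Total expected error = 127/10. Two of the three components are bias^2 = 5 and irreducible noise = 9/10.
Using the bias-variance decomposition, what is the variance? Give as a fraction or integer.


Total error = bias^2 + variance + irreducible noise. So variance = 127/10 - 5 - 9/10 = 34/5.

34/5


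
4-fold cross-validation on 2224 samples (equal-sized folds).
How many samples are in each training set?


Each validation fold has 2224/4 = 556 samples. Training set = 2224 - 556 = 1668.

1668


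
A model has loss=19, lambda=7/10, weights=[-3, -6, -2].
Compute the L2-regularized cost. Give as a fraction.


L2 sq norm = sum(w^2) = 49. J = 19 + 7/10 * 49 = 533/10.

533/10


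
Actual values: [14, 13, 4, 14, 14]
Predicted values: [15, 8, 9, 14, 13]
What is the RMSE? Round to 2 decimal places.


MSE = 10.4000. RMSE = sqrt(10.4000) = 3.22.

3.22


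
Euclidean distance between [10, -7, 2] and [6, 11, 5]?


d = sqrt(sum of squared differences). (10-6)^2=16, (-7-11)^2=324, (2-5)^2=9. Sum = 349.

sqrt(349)


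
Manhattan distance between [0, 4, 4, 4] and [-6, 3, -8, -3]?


d = sum of absolute differences: |0--6|=6 + |4-3|=1 + |4--8|=12 + |4--3|=7 = 26.

26


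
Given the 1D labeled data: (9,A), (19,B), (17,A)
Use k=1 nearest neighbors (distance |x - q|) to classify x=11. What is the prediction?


Distances: |9-11|=2, |19-11|=8, |17-11|=6. 1 nearest: (9,A). Counts: {'A': 1}. Majority class: A.

A


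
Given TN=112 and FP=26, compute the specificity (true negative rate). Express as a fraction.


Specificity = TN / (TN + FP) = 112 / 138 = 56/69.

56/69


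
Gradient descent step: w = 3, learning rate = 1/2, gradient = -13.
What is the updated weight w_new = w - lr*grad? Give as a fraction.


w_new = 3 - 1/2 * -13 = 3 - -13/2 = 19/2.

19/2


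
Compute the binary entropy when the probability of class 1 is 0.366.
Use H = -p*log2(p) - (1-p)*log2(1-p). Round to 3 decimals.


H = -0.366*log2(0.366) - 0.634*log2(0.634) = 0.948.

0.948


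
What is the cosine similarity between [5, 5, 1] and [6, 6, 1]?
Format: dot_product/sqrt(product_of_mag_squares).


dot = 61. |a|^2 = 51, |b|^2 = 73. cos = 61/sqrt(3723).

61/sqrt(3723)


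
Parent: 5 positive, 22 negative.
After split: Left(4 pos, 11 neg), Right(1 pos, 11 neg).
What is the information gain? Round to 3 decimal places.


H(parent) = 0.6913. H(left) = 0.8366, H(right) = 0.4138. Weighted = (15/27)*0.8366 + (12/27)*0.4138 = 0.6487. IG = 0.6913 - 0.6487 = 0.0426, which rounds to 0.043.

0.043


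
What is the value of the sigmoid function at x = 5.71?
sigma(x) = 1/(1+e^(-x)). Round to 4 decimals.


sigma(5.71) = 1/(1+e^(-5.71)) = 1/(1+0.003313) = 1/1.003313 = 0.9967.

0.9967


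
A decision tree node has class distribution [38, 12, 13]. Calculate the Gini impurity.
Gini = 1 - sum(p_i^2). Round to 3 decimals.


Total = 63. Proportions: 38/63, 12/63, 13/63. sum(p_i^2) = 0.4427. Gini = 1 - 0.4427 = 0.5573, which rounds to 0.557.

0.557


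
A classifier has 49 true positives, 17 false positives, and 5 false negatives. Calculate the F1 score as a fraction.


Precision = 49/66 = 49/66. Recall = 49/54 = 49/54. F1 = 2*P*R/(P+R) = 49/60.

49/60


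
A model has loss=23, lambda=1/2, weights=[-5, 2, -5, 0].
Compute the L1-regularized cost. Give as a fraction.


L1 norm = sum(|w|) = 12. J = 23 + 1/2 * 12 = 29.

29


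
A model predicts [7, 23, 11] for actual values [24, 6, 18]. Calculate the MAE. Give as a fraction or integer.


MAE = (1/3) * (|24-7|=17 + |6-23|=17 + |18-11|=7). Sum = 41. MAE = 41/3.

41/3


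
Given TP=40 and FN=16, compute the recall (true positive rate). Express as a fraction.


Recall = TP / (TP + FN) = 40 / 56 = 5/7.

5/7


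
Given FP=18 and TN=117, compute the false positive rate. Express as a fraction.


FPR = FP / (FP + TN) = 18 / 135 = 2/15.

2/15


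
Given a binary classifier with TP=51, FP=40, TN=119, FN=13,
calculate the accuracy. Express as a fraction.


Accuracy = (TP + TN) / (TP + TN + FP + FN) = (51 + 119) / 223 = 170/223.

170/223


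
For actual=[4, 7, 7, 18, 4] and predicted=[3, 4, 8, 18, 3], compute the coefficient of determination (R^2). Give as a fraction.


Mean(y) = 8. SS_res = 12. SS_tot = 134. R^2 = 1 - 12/(134) = 61/67.

61/67


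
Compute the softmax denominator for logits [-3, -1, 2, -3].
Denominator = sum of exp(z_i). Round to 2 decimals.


Denom = e^-3=0.0498 + e^-1=0.3679 + e^2=7.3891 + e^-3=0.0498. Sum = 7.8566, which rounds to 7.86.

7.86


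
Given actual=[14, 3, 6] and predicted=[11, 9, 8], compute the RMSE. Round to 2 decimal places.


MSE = 16.3333. RMSE = sqrt(16.3333) = 4.04.

4.04


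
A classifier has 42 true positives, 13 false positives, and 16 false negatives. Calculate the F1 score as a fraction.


Precision = 42/55 = 42/55. Recall = 42/58 = 21/29. F1 = 2*P*R/(P+R) = 84/113.

84/113


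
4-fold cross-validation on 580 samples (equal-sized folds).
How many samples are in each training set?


Each validation fold has 580/4 = 145 samples. Training set = 580 - 145 = 435.

435


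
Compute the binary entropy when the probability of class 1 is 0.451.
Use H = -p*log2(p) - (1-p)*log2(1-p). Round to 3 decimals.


H = -0.451*log2(0.451) - 0.549*log2(0.549) = 0.993.

0.993


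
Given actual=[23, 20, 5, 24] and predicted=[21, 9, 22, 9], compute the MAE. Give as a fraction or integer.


MAE = (1/4) * (|23-21|=2 + |20-9|=11 + |5-22|=17 + |24-9|=15). Sum = 45. MAE = 45/4.

45/4


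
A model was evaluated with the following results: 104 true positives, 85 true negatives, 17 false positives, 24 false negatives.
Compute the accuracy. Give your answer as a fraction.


Accuracy = (TP + TN) / (TP + TN + FP + FN) = (104 + 85) / 230 = 189/230.

189/230


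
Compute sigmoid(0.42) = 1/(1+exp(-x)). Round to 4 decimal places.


sigma(0.42) = 1/(1+e^(-0.42)) = 1/(1+0.657047) = 1/1.657047 = 0.6035.

0.6035


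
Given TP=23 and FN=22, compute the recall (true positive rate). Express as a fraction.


Recall = TP / (TP + FN) = 23 / 45 = 23/45.

23/45


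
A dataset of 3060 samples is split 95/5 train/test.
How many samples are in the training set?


Test set = 3060 * 5% = 153. Training set = 3060 - 153 = 2907.

2907


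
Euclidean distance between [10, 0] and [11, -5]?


d = sqrt(sum of squared differences). (10-11)^2=1, (0--5)^2=25. Sum = 26.

sqrt(26)


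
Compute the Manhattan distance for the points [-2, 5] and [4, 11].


d = sum of absolute differences: |-2-4|=6 + |5-11|=6 = 12.

12


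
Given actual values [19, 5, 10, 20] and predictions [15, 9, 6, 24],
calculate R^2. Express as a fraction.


Mean(y) = 27/2. SS_res = 64. SS_tot = 157. R^2 = 1 - 64/(157) = 93/157.

93/157


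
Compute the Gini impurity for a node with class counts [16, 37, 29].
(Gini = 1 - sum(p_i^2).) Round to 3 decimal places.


Total = 82. Proportions: 16/82, 37/82, 29/82. sum(p_i^2) = 0.3667. Gini = 1 - 0.3667 = 0.6333, which rounds to 0.633.

0.633


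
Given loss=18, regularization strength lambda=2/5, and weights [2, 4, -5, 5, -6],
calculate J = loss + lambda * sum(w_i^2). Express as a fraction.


L2 sq norm = sum(w^2) = 106. J = 18 + 2/5 * 106 = 302/5.

302/5


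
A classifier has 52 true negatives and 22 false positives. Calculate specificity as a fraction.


Specificity = TN / (TN + FP) = 52 / 74 = 26/37.

26/37


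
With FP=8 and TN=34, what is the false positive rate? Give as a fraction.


FPR = FP / (FP + TN) = 8 / 42 = 4/21.

4/21


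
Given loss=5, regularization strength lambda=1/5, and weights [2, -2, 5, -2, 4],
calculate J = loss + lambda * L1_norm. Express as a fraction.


L1 norm = sum(|w|) = 15. J = 5 + 1/5 * 15 = 8.

8


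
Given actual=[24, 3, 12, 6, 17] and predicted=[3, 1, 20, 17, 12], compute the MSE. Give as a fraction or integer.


MSE = (1/5) * ((24-3)^2=441 + (3-1)^2=4 + (12-20)^2=64 + (6-17)^2=121 + (17-12)^2=25). Sum = 655. MSE = 131.

131


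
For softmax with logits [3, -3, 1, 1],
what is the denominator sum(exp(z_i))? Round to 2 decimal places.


Denom = e^3=20.0855 + e^-3=0.0498 + e^1=2.7183 + e^1=2.7183. Sum = 25.5719, which rounds to 25.57.

25.57


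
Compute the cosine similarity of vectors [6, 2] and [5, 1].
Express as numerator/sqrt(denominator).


dot = 32. |a|^2 = 40, |b|^2 = 26. cos = 32/sqrt(1040).

32/sqrt(1040)


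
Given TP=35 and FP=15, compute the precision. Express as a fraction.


Precision = TP / (TP + FP) = 35 / 50 = 7/10.

7/10


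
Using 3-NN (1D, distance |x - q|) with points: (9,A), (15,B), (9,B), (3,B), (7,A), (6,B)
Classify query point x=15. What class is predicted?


Distances: |9-15|=6, |15-15|=0, |9-15|=6, |3-15|=12, |7-15|=8, |6-15|=9. 3 nearest: (15,B), (9,A), (9,B). Counts: {'B': 2, 'A': 1}. Majority class: B.

B


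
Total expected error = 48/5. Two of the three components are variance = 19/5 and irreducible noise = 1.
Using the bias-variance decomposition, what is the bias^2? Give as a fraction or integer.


Total error = bias^2 + variance + irreducible noise. So bias^2 = 48/5 - 19/5 - 1 = 24/5.

24/5


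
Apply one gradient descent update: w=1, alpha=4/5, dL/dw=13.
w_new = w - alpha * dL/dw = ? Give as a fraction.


w_new = 1 - 4/5 * 13 = 1 - 52/5 = -47/5.

-47/5


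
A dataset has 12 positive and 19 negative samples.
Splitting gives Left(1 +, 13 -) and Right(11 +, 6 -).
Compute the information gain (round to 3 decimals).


H(parent) = 0.9629. H(left) = 0.3712, H(right) = 0.9367. Weighted = (14/31)*0.3712 + (17/31)*0.9367 = 0.6813. IG = 0.9629 - 0.6813 = 0.2816, which rounds to 0.282.

0.282


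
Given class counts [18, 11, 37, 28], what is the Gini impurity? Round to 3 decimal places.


Total = 94. Proportions: 18/94, 11/94, 37/94, 28/94. sum(p_i^2) = 0.2940. Gini = 1 - 0.2940 = 0.7060, which rounds to 0.706.

0.706


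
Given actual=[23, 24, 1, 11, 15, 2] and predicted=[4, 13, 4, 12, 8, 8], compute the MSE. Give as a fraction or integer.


MSE = (1/6) * ((23-4)^2=361 + (24-13)^2=121 + (1-4)^2=9 + (11-12)^2=1 + (15-8)^2=49 + (2-8)^2=36). Sum = 577. MSE = 577/6.

577/6


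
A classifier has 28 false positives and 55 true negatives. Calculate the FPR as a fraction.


FPR = FP / (FP + TN) = 28 / 83 = 28/83.

28/83


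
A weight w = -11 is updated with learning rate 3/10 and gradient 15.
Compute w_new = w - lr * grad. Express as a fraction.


w_new = -11 - 3/10 * 15 = -11 - 9/2 = -31/2.

-31/2


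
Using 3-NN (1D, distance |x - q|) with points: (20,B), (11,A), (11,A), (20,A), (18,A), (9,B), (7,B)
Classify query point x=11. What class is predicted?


Distances: |20-11|=9, |11-11|=0, |11-11|=0, |20-11|=9, |18-11|=7, |9-11|=2, |7-11|=4. 3 nearest: (11,A), (11,A), (9,B). Counts: {'A': 2, 'B': 1}. Majority class: A.

A


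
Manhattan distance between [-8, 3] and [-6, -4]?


d = sum of absolute differences: |-8--6|=2 + |3--4|=7 = 9.

9


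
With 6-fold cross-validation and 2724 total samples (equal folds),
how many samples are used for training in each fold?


Each validation fold has 2724/6 = 454 samples. Training set = 2724 - 454 = 2270.

2270


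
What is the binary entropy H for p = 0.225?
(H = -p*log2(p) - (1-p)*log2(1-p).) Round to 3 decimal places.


H = -0.225*log2(0.225) - 0.775*log2(0.775) = 0.769.

0.769


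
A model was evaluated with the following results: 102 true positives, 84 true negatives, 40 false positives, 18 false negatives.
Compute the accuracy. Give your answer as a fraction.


Accuracy = (TP + TN) / (TP + TN + FP + FN) = (102 + 84) / 244 = 93/122.

93/122


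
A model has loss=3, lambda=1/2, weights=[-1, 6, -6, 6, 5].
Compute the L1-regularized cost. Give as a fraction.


L1 norm = sum(|w|) = 24. J = 3 + 1/2 * 24 = 15.

15


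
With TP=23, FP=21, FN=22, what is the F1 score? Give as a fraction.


Precision = 23/44 = 23/44. Recall = 23/45 = 23/45. F1 = 2*P*R/(P+R) = 46/89.

46/89


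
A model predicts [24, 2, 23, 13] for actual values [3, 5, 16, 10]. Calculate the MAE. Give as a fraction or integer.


MAE = (1/4) * (|3-24|=21 + |5-2|=3 + |16-23|=7 + |10-13|=3). Sum = 34. MAE = 17/2.

17/2


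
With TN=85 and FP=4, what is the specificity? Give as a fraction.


Specificity = TN / (TN + FP) = 85 / 89 = 85/89.

85/89


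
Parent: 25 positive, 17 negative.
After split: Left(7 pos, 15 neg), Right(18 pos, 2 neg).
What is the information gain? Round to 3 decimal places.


H(parent) = 0.9737. H(left) = 0.9024, H(right) = 0.4690. Weighted = (22/42)*0.9024 + (20/42)*0.4690 = 0.6960. IG = 0.9737 - 0.6960 = 0.2777, which rounds to 0.278.

0.278


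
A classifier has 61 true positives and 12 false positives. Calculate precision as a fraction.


Precision = TP / (TP + FP) = 61 / 73 = 61/73.

61/73


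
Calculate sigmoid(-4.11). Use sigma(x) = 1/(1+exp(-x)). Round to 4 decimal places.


sigma(-4.11) = 1/(1+e^(4.11)) = 1/(1+60.946718) = 1/61.946718 = 0.0161.

0.0161


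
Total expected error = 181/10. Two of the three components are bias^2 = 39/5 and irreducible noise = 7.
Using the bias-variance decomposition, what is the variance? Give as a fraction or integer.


Total error = bias^2 + variance + irreducible noise. So variance = 181/10 - 39/5 - 7 = 33/10.

33/10


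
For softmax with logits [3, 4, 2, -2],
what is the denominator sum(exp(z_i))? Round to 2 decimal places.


Denom = e^3=20.0855 + e^4=54.5982 + e^2=7.3891 + e^-2=0.1353. Sum = 82.2081, which rounds to 82.21.

82.21


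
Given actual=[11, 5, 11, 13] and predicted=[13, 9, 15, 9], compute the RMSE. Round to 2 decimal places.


MSE = 13.0000. RMSE = sqrt(13.0000) = 3.61.

3.61


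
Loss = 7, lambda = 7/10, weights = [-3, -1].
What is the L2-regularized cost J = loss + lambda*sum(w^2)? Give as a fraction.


L2 sq norm = sum(w^2) = 10. J = 7 + 7/10 * 10 = 14.

14


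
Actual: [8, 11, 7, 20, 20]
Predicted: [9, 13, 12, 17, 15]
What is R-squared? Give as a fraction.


Mean(y) = 66/5. SS_res = 64. SS_tot = 814/5. R^2 = 1 - 64/(814/5) = 247/407.

247/407


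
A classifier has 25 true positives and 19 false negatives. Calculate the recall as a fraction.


Recall = TP / (TP + FN) = 25 / 44 = 25/44.

25/44


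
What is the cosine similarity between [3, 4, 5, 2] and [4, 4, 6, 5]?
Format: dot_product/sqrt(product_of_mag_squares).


dot = 68. |a|^2 = 54, |b|^2 = 93. cos = 68/sqrt(5022).

68/sqrt(5022)


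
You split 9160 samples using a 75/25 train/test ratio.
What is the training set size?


Test set = 9160 * 25% = 2290. Training set = 9160 - 2290 = 6870.

6870


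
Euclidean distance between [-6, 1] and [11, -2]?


d = sqrt(sum of squared differences). (-6-11)^2=289, (1--2)^2=9. Sum = 298.

sqrt(298)


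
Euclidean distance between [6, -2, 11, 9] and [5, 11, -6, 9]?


d = sqrt(sum of squared differences). (6-5)^2=1, (-2-11)^2=169, (11--6)^2=289, (9-9)^2=0. Sum = 459.

sqrt(459)


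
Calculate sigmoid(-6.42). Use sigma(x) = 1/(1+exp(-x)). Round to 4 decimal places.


sigma(-6.42) = 1/(1+e^(6.42)) = 1/(1+614.003114) = 1/615.003114 = 0.0016.

0.0016


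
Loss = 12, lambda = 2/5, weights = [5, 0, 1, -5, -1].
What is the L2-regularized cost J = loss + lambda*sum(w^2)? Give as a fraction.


L2 sq norm = sum(w^2) = 52. J = 12 + 2/5 * 52 = 164/5.

164/5


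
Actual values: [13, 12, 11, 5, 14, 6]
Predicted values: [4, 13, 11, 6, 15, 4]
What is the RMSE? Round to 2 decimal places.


MSE = 14.6667. RMSE = sqrt(14.6667) = 3.83.

3.83


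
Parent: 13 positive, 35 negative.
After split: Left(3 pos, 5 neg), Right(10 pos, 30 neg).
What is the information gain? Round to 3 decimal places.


H(parent) = 0.8427. H(left) = 0.9544, H(right) = 0.8113. Weighted = (8/48)*0.9544 + (40/48)*0.8113 = 0.8352. IG = 0.8427 - 0.8352 = 0.0075, which rounds to 0.008.

0.008


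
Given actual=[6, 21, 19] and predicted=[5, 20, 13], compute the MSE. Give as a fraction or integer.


MSE = (1/3) * ((6-5)^2=1 + (21-20)^2=1 + (19-13)^2=36). Sum = 38. MSE = 38/3.

38/3


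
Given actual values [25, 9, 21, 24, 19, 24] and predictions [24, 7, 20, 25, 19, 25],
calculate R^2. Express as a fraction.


Mean(y) = 61/3. SS_res = 8. SS_tot = 538/3. R^2 = 1 - 8/(538/3) = 257/269.

257/269


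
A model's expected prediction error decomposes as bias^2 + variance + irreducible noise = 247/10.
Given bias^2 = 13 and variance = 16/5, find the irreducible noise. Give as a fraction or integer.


Total error = bias^2 + variance + irreducible noise. So irreducible noise = 247/10 - 13 - 16/5 = 17/2.

17/2


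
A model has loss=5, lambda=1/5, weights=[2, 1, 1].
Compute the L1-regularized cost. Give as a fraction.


L1 norm = sum(|w|) = 4. J = 5 + 1/5 * 4 = 29/5.

29/5


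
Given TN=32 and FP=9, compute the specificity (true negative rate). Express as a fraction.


Specificity = TN / (TN + FP) = 32 / 41 = 32/41.

32/41


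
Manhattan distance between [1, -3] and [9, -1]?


d = sum of absolute differences: |1-9|=8 + |-3--1|=2 = 10.

10


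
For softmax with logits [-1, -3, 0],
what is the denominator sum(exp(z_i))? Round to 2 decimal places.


Denom = e^-1=0.3679 + e^-3=0.0498 + e^0=1.0000. Sum = 1.4177, which rounds to 1.42.

1.42


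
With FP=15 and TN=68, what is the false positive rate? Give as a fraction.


FPR = FP / (FP + TN) = 15 / 83 = 15/83.

15/83


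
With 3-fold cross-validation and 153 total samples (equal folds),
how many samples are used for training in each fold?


Each validation fold has 153/3 = 51 samples. Training set = 153 - 51 = 102.

102


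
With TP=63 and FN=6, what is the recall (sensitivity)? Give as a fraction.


Recall = TP / (TP + FN) = 63 / 69 = 21/23.

21/23


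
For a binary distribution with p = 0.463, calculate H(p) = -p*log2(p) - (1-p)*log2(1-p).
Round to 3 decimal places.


H = -0.463*log2(0.463) - 0.537*log2(0.537) = 0.996.

0.996


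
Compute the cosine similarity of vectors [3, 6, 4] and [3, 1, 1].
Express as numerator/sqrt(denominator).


dot = 19. |a|^2 = 61, |b|^2 = 11. cos = 19/sqrt(671).

19/sqrt(671)


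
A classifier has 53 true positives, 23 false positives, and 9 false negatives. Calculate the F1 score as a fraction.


Precision = 53/76 = 53/76. Recall = 53/62 = 53/62. F1 = 2*P*R/(P+R) = 53/69.

53/69


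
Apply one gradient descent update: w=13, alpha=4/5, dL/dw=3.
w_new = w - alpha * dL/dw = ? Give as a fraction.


w_new = 13 - 4/5 * 3 = 13 - 12/5 = 53/5.

53/5


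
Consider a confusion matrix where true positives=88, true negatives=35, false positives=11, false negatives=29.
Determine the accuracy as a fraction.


Accuracy = (TP + TN) / (TP + TN + FP + FN) = (88 + 35) / 163 = 123/163.

123/163


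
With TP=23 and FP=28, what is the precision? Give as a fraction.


Precision = TP / (TP + FP) = 23 / 51 = 23/51.

23/51


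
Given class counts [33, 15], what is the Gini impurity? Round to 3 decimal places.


Total = 48. Proportions: 33/48, 15/48. sum(p_i^2) = 0.5703. Gini = 1 - 0.5703 = 0.4297, which rounds to 0.430.

0.430


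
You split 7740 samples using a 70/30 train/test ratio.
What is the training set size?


Test set = 7740 * 30% = 2322. Training set = 7740 - 2322 = 5418.

5418


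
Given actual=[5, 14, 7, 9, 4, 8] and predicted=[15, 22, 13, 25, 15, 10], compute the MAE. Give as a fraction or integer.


MAE = (1/6) * (|5-15|=10 + |14-22|=8 + |7-13|=6 + |9-25|=16 + |4-15|=11 + |8-10|=2). Sum = 53. MAE = 53/6.

53/6


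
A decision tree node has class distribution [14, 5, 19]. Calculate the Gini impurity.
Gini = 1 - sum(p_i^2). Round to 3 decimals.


Total = 38. Proportions: 14/38, 5/38, 19/38. sum(p_i^2) = 0.4030. Gini = 1 - 0.4030 = 0.5970, which rounds to 0.597.

0.597


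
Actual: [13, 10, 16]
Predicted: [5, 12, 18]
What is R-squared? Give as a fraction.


Mean(y) = 13. SS_res = 72. SS_tot = 18. R^2 = 1 - 72/(18) = -3.

-3


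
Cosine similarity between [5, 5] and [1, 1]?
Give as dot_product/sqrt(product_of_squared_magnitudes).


dot = 10. |a|^2 = 50, |b|^2 = 2. cos = 10/sqrt(100).

10/sqrt(100)


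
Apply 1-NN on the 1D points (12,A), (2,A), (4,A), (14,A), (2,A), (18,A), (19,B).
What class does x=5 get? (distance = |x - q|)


Distances: |12-5|=7, |2-5|=3, |4-5|=1, |14-5|=9, |2-5|=3, |18-5|=13, |19-5|=14. 1 nearest: (4,A). Counts: {'A': 1}. Majority class: A.

A


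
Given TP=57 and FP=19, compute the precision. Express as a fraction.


Precision = TP / (TP + FP) = 57 / 76 = 3/4.

3/4


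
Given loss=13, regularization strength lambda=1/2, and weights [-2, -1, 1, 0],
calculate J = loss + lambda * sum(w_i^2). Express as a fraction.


L2 sq norm = sum(w^2) = 6. J = 13 + 1/2 * 6 = 16.

16


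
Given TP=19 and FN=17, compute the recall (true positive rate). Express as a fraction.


Recall = TP / (TP + FN) = 19 / 36 = 19/36.

19/36


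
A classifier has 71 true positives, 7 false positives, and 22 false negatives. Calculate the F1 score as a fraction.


Precision = 71/78 = 71/78. Recall = 71/93 = 71/93. F1 = 2*P*R/(P+R) = 142/171.

142/171


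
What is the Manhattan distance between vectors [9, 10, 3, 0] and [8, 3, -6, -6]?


d = sum of absolute differences: |9-8|=1 + |10-3|=7 + |3--6|=9 + |0--6|=6 = 23.

23


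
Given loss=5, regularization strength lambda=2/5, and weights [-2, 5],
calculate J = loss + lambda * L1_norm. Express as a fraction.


L1 norm = sum(|w|) = 7. J = 5 + 2/5 * 7 = 39/5.

39/5


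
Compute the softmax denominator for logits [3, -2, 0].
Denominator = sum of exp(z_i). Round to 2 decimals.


Denom = e^3=20.0855 + e^-2=0.1353 + e^0=1.0000. Sum = 21.2208, which rounds to 21.22.

21.22


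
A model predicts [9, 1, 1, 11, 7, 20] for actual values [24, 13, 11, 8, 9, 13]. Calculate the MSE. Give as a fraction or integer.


MSE = (1/6) * ((24-9)^2=225 + (13-1)^2=144 + (11-1)^2=100 + (8-11)^2=9 + (9-7)^2=4 + (13-20)^2=49). Sum = 531. MSE = 177/2.

177/2


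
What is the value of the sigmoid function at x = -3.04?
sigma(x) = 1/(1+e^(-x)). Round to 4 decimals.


sigma(-3.04) = 1/(1+e^(3.04)) = 1/(1+20.905243) = 1/21.905243 = 0.0457.

0.0457


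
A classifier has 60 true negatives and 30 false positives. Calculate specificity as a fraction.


Specificity = TN / (TN + FP) = 60 / 90 = 2/3.

2/3


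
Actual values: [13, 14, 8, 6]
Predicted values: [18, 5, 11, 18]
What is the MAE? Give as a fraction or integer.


MAE = (1/4) * (|13-18|=5 + |14-5|=9 + |8-11|=3 + |6-18|=12). Sum = 29. MAE = 29/4.

29/4


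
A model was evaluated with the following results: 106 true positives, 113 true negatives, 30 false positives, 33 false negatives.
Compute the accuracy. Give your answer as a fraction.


Accuracy = (TP + TN) / (TP + TN + FP + FN) = (106 + 113) / 282 = 73/94.

73/94


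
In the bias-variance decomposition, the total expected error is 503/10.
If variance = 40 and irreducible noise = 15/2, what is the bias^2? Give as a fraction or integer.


Total error = bias^2 + variance + irreducible noise. So bias^2 = 503/10 - 40 - 15/2 = 14/5.

14/5


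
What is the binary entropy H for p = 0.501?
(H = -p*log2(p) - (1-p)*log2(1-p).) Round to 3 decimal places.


H = -0.501*log2(0.501) - 0.499*log2(0.499) = 1.000.

1.000


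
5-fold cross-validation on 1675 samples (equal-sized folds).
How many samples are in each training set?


Each validation fold has 1675/5 = 335 samples. Training set = 1675 - 335 = 1340.

1340


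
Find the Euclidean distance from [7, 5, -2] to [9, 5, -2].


d = sqrt(sum of squared differences). (7-9)^2=4, (5-5)^2=0, (-2--2)^2=0. Sum = 4.

2


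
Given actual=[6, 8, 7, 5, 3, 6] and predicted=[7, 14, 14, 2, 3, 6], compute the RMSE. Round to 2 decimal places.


MSE = 15.8333. RMSE = sqrt(15.8333) = 3.98.

3.98


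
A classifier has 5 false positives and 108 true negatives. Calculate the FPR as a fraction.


FPR = FP / (FP + TN) = 5 / 113 = 5/113.

5/113


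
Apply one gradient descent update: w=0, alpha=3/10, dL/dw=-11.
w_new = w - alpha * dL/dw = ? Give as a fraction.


w_new = 0 - 3/10 * -11 = 0 - -33/10 = 33/10.

33/10


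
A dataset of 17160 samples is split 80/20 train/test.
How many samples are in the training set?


Test set = 17160 * 20% = 3432. Training set = 17160 - 3432 = 13728.

13728


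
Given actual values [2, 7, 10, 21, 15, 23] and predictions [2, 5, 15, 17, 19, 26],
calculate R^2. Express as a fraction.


Mean(y) = 13. SS_res = 70. SS_tot = 334. R^2 = 1 - 70/(334) = 132/167.

132/167


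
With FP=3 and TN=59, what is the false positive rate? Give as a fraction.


FPR = FP / (FP + TN) = 3 / 62 = 3/62.

3/62
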